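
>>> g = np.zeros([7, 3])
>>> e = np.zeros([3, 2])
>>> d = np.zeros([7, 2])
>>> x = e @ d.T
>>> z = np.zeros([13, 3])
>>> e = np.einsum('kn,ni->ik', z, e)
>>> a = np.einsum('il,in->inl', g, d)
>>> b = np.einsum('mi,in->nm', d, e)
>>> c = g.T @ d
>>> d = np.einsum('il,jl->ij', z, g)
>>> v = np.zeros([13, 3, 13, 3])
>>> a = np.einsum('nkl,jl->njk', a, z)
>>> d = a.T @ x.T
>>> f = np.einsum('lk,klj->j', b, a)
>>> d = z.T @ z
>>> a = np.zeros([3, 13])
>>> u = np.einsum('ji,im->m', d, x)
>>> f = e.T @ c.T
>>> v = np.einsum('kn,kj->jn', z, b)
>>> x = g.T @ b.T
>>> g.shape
(7, 3)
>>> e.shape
(2, 13)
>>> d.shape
(3, 3)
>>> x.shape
(3, 13)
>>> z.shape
(13, 3)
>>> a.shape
(3, 13)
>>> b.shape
(13, 7)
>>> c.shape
(3, 2)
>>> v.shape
(7, 3)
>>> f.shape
(13, 3)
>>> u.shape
(7,)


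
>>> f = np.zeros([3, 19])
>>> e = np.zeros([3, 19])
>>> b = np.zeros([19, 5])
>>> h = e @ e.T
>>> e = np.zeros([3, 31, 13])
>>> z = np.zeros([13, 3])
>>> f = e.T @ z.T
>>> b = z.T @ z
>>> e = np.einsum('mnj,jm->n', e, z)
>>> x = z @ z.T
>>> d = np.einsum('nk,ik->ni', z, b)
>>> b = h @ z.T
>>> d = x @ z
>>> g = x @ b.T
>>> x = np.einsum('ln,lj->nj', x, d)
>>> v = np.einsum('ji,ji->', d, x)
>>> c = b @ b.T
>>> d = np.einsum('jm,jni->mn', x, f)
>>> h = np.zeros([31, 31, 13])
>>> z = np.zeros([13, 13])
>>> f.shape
(13, 31, 13)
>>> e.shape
(31,)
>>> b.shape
(3, 13)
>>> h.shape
(31, 31, 13)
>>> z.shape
(13, 13)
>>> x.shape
(13, 3)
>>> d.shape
(3, 31)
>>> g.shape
(13, 3)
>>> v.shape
()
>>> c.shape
(3, 3)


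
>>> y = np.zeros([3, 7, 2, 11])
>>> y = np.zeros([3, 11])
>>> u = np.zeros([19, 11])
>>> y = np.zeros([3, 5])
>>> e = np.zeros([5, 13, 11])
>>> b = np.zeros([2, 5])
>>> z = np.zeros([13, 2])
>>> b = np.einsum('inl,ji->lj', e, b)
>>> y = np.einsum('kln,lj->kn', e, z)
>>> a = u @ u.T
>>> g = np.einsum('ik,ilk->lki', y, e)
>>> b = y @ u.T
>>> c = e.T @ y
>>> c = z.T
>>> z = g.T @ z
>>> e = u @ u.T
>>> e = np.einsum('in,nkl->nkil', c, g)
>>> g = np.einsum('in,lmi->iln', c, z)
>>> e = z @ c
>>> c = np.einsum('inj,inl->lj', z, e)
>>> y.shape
(5, 11)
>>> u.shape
(19, 11)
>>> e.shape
(5, 11, 13)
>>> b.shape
(5, 19)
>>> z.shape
(5, 11, 2)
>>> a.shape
(19, 19)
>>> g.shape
(2, 5, 13)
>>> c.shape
(13, 2)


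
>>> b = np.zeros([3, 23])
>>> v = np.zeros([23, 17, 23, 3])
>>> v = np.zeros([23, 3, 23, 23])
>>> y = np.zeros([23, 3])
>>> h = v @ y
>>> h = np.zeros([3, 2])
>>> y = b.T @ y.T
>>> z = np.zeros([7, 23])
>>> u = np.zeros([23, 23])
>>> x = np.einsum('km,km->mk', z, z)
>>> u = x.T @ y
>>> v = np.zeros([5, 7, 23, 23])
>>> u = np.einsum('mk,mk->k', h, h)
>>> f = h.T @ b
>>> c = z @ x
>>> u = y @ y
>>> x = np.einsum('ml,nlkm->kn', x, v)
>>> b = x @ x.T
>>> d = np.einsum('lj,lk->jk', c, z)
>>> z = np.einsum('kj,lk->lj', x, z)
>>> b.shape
(23, 23)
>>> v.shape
(5, 7, 23, 23)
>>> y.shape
(23, 23)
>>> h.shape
(3, 2)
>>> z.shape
(7, 5)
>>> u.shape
(23, 23)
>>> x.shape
(23, 5)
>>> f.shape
(2, 23)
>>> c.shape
(7, 7)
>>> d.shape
(7, 23)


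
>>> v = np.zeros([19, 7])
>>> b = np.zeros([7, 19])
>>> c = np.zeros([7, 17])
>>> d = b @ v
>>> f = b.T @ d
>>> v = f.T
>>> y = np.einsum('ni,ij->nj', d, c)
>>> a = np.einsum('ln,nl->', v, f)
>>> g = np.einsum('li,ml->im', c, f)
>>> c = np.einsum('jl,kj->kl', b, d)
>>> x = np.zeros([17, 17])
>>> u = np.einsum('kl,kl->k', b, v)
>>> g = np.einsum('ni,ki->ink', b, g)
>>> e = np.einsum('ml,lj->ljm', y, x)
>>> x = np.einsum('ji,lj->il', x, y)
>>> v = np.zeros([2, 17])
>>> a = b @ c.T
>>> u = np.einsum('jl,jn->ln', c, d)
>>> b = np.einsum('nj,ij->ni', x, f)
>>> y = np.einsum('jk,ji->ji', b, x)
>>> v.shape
(2, 17)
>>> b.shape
(17, 19)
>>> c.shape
(7, 19)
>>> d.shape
(7, 7)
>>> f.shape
(19, 7)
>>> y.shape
(17, 7)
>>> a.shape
(7, 7)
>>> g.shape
(19, 7, 17)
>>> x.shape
(17, 7)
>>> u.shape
(19, 7)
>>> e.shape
(17, 17, 7)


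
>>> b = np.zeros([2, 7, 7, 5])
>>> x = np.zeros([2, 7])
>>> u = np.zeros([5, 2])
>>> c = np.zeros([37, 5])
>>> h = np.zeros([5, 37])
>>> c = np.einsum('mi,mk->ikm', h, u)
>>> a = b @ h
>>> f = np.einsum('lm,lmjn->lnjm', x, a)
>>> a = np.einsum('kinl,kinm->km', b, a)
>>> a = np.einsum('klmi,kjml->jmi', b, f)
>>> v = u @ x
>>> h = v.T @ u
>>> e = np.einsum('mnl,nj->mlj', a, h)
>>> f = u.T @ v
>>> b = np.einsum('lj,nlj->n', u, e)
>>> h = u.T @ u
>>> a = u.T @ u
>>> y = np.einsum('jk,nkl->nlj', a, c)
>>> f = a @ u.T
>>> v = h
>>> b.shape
(37,)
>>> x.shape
(2, 7)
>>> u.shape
(5, 2)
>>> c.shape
(37, 2, 5)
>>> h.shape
(2, 2)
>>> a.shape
(2, 2)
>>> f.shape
(2, 5)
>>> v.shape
(2, 2)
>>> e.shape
(37, 5, 2)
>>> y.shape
(37, 5, 2)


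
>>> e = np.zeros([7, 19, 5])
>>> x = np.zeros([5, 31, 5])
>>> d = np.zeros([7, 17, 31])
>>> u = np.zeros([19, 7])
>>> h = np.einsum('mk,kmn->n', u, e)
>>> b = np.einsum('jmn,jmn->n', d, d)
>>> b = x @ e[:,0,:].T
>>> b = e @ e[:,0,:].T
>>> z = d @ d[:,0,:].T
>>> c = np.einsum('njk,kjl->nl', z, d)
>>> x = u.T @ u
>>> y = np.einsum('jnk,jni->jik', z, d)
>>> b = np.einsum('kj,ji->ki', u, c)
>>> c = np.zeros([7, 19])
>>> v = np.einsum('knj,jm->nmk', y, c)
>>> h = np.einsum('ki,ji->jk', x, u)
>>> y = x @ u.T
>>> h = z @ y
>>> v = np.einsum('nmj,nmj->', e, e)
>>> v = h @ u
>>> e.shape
(7, 19, 5)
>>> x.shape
(7, 7)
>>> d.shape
(7, 17, 31)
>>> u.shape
(19, 7)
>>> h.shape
(7, 17, 19)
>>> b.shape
(19, 31)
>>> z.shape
(7, 17, 7)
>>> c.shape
(7, 19)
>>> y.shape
(7, 19)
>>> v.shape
(7, 17, 7)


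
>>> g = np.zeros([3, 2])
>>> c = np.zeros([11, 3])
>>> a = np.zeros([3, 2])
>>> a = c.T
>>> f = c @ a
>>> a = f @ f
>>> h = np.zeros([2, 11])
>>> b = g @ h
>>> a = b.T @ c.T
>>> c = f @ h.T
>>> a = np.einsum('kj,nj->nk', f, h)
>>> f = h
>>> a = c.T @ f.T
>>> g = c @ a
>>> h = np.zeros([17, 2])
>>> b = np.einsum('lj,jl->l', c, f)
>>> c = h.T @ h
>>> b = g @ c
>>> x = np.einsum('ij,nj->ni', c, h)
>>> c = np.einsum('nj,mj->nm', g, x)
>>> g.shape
(11, 2)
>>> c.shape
(11, 17)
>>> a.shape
(2, 2)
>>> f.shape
(2, 11)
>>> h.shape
(17, 2)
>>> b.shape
(11, 2)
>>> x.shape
(17, 2)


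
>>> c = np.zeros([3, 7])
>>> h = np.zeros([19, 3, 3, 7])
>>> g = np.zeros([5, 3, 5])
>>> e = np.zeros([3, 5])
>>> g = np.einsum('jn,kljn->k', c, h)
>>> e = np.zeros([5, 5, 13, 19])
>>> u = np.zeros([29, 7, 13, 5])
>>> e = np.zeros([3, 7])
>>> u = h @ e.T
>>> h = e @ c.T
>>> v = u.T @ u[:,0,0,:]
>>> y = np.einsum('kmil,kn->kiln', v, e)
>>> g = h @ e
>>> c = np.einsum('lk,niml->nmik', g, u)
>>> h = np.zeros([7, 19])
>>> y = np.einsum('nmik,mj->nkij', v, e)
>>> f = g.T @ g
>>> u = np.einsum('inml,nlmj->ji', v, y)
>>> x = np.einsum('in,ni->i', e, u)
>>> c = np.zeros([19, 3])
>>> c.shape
(19, 3)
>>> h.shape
(7, 19)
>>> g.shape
(3, 7)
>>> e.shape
(3, 7)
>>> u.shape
(7, 3)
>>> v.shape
(3, 3, 3, 3)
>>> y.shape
(3, 3, 3, 7)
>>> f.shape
(7, 7)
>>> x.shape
(3,)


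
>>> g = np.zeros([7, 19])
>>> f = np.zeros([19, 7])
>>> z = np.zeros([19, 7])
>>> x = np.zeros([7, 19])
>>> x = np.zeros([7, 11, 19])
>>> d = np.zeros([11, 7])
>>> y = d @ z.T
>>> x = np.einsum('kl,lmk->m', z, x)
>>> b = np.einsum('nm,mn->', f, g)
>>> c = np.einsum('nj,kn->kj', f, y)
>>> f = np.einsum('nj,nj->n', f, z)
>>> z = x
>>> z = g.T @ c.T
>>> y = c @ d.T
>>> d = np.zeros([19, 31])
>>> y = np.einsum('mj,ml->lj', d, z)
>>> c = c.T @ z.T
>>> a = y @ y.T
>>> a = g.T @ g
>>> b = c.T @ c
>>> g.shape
(7, 19)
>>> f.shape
(19,)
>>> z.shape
(19, 11)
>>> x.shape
(11,)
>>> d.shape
(19, 31)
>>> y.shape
(11, 31)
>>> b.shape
(19, 19)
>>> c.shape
(7, 19)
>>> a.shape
(19, 19)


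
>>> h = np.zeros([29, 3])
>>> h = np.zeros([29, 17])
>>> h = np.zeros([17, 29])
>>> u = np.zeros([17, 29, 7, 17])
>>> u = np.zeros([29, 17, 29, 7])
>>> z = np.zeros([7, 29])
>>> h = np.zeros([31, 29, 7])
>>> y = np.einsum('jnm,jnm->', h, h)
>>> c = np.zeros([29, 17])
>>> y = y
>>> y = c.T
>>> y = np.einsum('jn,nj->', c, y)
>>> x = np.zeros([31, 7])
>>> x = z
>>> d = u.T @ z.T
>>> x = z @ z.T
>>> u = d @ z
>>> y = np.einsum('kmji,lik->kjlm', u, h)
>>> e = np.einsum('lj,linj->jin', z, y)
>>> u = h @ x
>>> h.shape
(31, 29, 7)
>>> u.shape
(31, 29, 7)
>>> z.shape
(7, 29)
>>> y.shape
(7, 17, 31, 29)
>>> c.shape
(29, 17)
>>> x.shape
(7, 7)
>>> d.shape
(7, 29, 17, 7)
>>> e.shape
(29, 17, 31)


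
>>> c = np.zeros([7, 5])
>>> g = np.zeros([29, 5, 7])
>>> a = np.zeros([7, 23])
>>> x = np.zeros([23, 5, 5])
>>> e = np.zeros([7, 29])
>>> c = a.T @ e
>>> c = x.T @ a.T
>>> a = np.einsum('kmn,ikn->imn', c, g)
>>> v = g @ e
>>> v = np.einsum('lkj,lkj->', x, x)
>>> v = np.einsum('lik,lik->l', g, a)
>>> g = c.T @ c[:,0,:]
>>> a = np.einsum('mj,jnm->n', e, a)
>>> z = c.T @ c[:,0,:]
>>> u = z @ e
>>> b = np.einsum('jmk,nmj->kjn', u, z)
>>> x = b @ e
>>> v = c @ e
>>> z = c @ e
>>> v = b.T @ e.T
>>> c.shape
(5, 5, 7)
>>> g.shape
(7, 5, 7)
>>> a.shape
(5,)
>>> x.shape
(29, 7, 29)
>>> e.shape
(7, 29)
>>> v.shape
(7, 7, 7)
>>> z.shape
(5, 5, 29)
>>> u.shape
(7, 5, 29)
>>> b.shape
(29, 7, 7)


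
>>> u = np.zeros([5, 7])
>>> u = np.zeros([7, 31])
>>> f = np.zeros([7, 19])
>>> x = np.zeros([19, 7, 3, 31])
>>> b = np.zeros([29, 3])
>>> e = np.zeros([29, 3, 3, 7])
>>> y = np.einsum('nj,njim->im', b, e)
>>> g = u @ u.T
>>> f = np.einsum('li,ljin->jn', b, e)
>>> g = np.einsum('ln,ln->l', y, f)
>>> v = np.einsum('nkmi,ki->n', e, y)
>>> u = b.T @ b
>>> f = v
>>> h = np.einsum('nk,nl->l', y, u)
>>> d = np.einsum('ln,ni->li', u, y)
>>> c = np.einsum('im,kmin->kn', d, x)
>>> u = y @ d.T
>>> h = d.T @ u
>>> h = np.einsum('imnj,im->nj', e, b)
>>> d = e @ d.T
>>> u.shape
(3, 3)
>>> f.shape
(29,)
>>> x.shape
(19, 7, 3, 31)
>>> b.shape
(29, 3)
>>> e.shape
(29, 3, 3, 7)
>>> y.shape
(3, 7)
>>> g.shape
(3,)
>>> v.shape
(29,)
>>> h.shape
(3, 7)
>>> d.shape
(29, 3, 3, 3)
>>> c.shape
(19, 31)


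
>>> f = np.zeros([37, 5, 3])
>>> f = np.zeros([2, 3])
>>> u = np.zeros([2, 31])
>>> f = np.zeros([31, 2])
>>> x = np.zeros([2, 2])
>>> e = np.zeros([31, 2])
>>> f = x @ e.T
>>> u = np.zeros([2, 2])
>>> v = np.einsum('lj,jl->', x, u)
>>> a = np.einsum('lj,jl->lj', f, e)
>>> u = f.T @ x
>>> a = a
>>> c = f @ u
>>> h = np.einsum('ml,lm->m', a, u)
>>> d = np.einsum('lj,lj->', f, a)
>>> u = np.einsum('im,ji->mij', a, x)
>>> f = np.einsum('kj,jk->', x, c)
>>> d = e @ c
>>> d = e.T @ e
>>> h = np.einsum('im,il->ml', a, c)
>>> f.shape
()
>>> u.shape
(31, 2, 2)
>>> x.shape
(2, 2)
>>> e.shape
(31, 2)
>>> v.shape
()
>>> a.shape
(2, 31)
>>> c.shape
(2, 2)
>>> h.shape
(31, 2)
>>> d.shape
(2, 2)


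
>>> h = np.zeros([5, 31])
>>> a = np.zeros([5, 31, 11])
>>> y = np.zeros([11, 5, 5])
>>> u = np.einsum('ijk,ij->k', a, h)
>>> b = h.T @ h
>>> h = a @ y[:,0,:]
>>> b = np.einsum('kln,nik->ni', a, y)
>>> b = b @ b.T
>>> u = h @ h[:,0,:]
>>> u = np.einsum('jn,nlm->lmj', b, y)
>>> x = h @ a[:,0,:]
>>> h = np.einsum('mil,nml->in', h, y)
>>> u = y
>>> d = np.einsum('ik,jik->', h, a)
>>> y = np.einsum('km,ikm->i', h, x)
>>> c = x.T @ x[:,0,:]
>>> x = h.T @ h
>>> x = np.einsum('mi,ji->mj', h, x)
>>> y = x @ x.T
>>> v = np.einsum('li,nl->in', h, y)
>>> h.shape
(31, 11)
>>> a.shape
(5, 31, 11)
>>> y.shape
(31, 31)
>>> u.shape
(11, 5, 5)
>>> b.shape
(11, 11)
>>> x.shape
(31, 11)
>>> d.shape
()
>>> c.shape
(11, 31, 11)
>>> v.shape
(11, 31)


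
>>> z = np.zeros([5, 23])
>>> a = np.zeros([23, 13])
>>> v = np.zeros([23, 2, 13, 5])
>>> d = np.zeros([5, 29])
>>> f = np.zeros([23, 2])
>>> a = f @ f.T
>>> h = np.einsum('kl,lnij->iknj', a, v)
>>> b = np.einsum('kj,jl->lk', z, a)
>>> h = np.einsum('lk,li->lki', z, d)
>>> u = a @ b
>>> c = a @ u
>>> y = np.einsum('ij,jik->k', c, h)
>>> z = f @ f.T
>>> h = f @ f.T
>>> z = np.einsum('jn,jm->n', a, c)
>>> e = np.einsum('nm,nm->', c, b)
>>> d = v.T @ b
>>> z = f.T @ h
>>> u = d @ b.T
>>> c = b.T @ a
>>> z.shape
(2, 23)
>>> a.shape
(23, 23)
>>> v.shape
(23, 2, 13, 5)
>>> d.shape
(5, 13, 2, 5)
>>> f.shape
(23, 2)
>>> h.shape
(23, 23)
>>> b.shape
(23, 5)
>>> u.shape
(5, 13, 2, 23)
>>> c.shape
(5, 23)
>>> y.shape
(29,)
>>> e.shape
()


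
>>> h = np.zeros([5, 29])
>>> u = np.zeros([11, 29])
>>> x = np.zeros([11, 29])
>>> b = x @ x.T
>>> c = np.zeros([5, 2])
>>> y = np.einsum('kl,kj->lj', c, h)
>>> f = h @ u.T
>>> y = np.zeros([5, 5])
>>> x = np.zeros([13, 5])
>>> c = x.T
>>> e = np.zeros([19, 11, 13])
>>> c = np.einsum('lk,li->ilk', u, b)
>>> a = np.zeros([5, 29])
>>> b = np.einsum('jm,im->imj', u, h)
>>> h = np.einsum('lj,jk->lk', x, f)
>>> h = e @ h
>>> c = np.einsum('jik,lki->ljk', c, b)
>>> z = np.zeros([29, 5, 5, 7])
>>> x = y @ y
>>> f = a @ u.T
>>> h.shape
(19, 11, 11)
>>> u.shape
(11, 29)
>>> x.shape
(5, 5)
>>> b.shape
(5, 29, 11)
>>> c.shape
(5, 11, 29)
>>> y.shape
(5, 5)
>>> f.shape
(5, 11)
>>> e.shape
(19, 11, 13)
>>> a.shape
(5, 29)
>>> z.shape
(29, 5, 5, 7)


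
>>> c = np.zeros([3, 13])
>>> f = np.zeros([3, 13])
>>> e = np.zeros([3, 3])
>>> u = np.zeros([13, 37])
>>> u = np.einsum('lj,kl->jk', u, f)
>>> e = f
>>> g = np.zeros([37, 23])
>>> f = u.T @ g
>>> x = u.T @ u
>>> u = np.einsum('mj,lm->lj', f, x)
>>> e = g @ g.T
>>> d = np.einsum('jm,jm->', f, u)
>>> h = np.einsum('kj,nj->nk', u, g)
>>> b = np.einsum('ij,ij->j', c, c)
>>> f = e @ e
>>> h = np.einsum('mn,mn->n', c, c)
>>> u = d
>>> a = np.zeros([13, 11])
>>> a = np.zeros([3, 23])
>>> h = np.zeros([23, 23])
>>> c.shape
(3, 13)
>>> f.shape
(37, 37)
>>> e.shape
(37, 37)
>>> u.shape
()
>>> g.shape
(37, 23)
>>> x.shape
(3, 3)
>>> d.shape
()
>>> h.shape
(23, 23)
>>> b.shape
(13,)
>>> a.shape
(3, 23)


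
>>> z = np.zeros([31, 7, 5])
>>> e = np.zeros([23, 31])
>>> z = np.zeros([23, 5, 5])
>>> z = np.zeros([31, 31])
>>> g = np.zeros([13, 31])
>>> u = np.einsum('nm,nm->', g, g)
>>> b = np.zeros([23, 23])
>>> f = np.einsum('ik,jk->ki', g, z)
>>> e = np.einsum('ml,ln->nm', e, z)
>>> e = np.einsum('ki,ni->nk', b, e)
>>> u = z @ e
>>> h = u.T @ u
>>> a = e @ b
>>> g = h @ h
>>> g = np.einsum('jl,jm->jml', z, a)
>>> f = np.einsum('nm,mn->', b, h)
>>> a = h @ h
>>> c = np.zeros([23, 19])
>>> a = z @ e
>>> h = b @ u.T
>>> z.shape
(31, 31)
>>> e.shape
(31, 23)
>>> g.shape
(31, 23, 31)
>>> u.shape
(31, 23)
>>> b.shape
(23, 23)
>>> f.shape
()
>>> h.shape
(23, 31)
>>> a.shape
(31, 23)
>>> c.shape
(23, 19)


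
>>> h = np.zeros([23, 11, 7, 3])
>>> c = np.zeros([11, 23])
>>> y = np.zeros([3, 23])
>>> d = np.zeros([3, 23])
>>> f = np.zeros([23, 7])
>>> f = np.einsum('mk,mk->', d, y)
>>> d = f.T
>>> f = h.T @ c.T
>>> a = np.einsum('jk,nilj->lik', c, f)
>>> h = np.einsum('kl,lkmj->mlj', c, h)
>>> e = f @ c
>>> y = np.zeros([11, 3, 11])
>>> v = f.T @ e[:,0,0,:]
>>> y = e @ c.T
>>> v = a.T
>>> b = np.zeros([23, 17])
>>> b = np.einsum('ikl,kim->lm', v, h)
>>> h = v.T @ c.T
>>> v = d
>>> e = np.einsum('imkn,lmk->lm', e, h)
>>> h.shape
(11, 7, 11)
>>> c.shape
(11, 23)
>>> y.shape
(3, 7, 11, 11)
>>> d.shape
()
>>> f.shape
(3, 7, 11, 11)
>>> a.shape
(11, 7, 23)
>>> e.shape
(11, 7)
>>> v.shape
()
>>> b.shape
(11, 3)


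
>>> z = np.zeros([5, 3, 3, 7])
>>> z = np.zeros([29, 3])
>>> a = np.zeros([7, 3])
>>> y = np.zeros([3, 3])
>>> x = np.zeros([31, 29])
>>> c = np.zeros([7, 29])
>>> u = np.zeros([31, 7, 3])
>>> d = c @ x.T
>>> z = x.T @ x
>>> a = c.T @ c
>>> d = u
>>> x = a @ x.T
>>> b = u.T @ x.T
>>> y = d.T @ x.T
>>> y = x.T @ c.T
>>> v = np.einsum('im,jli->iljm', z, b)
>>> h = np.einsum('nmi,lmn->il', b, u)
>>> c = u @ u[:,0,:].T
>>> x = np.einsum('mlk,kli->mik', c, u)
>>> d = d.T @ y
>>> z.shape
(29, 29)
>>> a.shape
(29, 29)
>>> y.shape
(31, 7)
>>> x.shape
(31, 3, 31)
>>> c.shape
(31, 7, 31)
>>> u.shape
(31, 7, 3)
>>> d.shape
(3, 7, 7)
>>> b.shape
(3, 7, 29)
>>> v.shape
(29, 7, 3, 29)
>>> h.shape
(29, 31)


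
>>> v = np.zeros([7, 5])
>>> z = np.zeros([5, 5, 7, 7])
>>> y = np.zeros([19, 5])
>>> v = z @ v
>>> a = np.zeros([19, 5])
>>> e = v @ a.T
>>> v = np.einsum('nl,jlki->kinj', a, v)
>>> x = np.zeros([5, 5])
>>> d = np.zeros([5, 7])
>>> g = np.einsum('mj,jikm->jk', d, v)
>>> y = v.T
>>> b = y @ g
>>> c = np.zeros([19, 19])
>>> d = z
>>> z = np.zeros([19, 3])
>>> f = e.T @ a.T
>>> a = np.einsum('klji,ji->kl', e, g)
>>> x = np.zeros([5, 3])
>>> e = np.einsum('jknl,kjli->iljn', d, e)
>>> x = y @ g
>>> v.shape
(7, 5, 19, 5)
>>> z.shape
(19, 3)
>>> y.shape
(5, 19, 5, 7)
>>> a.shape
(5, 5)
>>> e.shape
(19, 7, 5, 7)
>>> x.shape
(5, 19, 5, 19)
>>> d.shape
(5, 5, 7, 7)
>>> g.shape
(7, 19)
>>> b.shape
(5, 19, 5, 19)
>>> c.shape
(19, 19)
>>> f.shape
(19, 7, 5, 19)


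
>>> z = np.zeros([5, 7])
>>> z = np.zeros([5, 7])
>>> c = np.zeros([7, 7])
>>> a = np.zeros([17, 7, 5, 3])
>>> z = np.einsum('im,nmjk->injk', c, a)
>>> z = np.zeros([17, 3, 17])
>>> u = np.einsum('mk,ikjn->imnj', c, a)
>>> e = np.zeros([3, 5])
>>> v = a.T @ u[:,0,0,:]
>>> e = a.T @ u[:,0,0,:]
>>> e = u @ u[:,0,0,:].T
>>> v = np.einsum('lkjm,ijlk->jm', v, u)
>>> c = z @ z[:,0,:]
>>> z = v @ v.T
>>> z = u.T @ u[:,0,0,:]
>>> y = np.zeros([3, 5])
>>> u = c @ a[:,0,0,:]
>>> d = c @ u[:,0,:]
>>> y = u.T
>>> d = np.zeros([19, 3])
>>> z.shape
(5, 3, 7, 5)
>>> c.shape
(17, 3, 17)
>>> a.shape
(17, 7, 5, 3)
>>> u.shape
(17, 3, 3)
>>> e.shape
(17, 7, 3, 17)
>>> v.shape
(7, 5)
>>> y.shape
(3, 3, 17)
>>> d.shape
(19, 3)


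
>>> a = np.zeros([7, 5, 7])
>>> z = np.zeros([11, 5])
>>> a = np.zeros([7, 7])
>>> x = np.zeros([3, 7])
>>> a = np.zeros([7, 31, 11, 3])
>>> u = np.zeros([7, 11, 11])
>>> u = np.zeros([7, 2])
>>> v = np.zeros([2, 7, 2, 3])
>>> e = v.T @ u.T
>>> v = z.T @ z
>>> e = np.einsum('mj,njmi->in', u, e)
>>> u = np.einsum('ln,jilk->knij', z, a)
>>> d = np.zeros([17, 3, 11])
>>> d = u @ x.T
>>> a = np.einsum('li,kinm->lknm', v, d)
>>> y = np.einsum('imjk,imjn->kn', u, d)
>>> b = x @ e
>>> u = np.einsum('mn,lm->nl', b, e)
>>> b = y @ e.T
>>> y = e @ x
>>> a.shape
(5, 3, 31, 3)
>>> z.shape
(11, 5)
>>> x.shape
(3, 7)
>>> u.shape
(3, 7)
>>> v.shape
(5, 5)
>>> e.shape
(7, 3)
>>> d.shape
(3, 5, 31, 3)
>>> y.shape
(7, 7)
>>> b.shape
(7, 7)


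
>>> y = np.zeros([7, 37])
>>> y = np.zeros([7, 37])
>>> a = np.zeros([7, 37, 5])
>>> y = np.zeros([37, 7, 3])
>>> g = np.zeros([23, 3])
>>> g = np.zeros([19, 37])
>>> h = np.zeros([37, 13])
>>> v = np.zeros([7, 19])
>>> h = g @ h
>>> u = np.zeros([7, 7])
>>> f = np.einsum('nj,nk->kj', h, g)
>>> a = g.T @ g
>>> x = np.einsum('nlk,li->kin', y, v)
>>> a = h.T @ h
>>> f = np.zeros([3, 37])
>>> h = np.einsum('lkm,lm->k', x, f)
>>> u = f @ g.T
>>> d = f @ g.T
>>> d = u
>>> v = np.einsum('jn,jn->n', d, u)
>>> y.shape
(37, 7, 3)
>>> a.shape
(13, 13)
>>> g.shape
(19, 37)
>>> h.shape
(19,)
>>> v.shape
(19,)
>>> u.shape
(3, 19)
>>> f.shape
(3, 37)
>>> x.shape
(3, 19, 37)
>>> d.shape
(3, 19)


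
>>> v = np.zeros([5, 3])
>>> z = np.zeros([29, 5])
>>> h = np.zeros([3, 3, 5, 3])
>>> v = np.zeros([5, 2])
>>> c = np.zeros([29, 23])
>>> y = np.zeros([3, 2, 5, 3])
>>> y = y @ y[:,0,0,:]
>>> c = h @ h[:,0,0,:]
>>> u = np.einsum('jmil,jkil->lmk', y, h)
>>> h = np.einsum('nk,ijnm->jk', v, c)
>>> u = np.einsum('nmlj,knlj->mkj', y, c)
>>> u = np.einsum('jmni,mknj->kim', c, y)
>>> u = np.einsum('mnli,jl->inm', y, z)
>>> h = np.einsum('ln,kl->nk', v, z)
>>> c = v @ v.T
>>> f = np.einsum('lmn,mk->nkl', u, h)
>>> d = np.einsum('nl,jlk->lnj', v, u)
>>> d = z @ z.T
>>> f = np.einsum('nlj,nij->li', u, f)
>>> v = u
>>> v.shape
(3, 2, 3)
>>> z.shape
(29, 5)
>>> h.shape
(2, 29)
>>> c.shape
(5, 5)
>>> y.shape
(3, 2, 5, 3)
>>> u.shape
(3, 2, 3)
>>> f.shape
(2, 29)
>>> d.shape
(29, 29)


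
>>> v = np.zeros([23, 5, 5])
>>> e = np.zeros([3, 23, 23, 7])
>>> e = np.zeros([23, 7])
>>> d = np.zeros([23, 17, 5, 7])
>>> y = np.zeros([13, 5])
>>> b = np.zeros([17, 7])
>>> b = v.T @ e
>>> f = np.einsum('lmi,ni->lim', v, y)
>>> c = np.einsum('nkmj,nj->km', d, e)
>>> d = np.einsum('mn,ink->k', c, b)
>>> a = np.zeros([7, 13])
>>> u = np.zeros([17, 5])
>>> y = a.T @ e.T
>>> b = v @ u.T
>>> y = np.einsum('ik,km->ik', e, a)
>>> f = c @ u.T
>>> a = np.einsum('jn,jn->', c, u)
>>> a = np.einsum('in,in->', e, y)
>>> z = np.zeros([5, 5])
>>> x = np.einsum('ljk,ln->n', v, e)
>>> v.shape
(23, 5, 5)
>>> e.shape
(23, 7)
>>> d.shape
(7,)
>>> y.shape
(23, 7)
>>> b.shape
(23, 5, 17)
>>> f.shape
(17, 17)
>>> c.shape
(17, 5)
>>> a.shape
()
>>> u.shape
(17, 5)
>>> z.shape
(5, 5)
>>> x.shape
(7,)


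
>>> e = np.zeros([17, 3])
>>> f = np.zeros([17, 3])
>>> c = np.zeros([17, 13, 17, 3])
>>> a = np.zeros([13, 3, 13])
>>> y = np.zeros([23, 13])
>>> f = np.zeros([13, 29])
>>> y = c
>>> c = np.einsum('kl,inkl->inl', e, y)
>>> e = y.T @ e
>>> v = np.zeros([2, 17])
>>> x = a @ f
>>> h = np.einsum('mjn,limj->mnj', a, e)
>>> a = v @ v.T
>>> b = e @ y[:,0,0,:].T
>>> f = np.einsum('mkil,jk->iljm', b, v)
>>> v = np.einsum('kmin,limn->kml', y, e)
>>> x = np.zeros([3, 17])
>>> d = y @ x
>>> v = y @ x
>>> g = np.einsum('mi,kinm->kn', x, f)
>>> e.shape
(3, 17, 13, 3)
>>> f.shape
(13, 17, 2, 3)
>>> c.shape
(17, 13, 3)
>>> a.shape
(2, 2)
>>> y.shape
(17, 13, 17, 3)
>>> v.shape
(17, 13, 17, 17)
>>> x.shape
(3, 17)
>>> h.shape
(13, 13, 3)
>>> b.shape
(3, 17, 13, 17)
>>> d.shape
(17, 13, 17, 17)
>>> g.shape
(13, 2)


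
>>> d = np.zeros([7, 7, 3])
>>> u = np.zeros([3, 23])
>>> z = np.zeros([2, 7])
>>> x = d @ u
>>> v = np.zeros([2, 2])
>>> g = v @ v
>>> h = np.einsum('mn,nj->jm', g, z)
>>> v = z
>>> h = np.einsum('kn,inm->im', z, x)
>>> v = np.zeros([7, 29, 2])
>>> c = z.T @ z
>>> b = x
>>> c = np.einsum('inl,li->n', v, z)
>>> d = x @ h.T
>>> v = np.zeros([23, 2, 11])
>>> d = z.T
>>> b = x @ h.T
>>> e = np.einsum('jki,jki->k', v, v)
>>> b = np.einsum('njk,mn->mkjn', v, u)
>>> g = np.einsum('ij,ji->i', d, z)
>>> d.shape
(7, 2)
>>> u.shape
(3, 23)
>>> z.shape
(2, 7)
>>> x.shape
(7, 7, 23)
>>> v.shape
(23, 2, 11)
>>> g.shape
(7,)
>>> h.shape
(7, 23)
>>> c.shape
(29,)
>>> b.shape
(3, 11, 2, 23)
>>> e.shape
(2,)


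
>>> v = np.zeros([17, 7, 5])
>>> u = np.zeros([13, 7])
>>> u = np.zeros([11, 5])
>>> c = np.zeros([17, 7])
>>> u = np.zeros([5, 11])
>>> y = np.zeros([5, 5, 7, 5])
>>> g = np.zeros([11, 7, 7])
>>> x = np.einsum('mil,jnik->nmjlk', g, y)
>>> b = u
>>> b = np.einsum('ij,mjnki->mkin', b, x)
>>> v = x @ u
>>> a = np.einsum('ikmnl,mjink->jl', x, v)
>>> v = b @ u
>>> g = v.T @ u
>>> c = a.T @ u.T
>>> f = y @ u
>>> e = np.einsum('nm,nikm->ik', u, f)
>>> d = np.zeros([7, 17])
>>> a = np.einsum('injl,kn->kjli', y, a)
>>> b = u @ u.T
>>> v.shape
(5, 7, 5, 11)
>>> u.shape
(5, 11)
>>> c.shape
(5, 5)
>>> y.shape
(5, 5, 7, 5)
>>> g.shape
(11, 5, 7, 11)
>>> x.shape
(5, 11, 5, 7, 5)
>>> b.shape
(5, 5)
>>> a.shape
(11, 7, 5, 5)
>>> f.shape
(5, 5, 7, 11)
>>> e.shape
(5, 7)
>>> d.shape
(7, 17)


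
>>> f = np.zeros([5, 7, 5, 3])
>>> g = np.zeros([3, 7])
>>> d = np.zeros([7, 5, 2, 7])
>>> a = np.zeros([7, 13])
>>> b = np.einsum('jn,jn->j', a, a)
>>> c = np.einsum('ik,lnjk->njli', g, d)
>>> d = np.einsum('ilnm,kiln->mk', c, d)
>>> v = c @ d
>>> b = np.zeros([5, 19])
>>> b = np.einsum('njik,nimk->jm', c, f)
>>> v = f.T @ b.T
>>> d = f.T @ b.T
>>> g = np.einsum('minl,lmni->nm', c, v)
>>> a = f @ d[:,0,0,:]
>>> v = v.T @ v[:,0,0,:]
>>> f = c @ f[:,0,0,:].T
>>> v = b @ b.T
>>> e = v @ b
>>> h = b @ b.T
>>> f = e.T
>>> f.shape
(5, 2)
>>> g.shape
(7, 5)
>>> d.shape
(3, 5, 7, 2)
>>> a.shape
(5, 7, 5, 2)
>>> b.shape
(2, 5)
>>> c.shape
(5, 2, 7, 3)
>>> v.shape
(2, 2)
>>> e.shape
(2, 5)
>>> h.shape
(2, 2)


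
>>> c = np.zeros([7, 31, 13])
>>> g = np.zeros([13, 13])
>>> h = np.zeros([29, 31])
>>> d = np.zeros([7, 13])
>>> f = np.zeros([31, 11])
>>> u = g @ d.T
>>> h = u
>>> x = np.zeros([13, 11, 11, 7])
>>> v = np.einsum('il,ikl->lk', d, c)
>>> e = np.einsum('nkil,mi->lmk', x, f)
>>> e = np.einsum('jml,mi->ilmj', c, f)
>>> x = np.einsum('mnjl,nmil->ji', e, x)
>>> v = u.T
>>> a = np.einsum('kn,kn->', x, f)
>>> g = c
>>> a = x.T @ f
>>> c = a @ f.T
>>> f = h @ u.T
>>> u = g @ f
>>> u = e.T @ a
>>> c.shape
(11, 31)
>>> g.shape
(7, 31, 13)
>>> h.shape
(13, 7)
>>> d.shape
(7, 13)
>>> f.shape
(13, 13)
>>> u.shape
(7, 31, 13, 11)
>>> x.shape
(31, 11)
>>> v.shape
(7, 13)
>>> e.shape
(11, 13, 31, 7)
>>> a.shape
(11, 11)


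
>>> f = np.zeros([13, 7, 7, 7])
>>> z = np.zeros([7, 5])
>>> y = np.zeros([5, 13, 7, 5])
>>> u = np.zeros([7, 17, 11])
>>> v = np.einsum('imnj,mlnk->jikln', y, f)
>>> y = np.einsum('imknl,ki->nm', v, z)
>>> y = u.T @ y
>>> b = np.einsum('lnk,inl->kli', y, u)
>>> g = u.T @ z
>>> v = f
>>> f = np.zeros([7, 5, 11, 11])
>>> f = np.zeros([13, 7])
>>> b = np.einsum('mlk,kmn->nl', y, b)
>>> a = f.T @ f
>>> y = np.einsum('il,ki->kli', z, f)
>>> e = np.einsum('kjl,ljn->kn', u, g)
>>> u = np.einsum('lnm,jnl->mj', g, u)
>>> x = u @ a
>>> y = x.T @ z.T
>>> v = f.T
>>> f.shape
(13, 7)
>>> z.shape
(7, 5)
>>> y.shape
(7, 7)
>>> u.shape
(5, 7)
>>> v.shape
(7, 13)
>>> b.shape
(7, 17)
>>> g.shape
(11, 17, 5)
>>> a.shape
(7, 7)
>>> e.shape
(7, 5)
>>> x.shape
(5, 7)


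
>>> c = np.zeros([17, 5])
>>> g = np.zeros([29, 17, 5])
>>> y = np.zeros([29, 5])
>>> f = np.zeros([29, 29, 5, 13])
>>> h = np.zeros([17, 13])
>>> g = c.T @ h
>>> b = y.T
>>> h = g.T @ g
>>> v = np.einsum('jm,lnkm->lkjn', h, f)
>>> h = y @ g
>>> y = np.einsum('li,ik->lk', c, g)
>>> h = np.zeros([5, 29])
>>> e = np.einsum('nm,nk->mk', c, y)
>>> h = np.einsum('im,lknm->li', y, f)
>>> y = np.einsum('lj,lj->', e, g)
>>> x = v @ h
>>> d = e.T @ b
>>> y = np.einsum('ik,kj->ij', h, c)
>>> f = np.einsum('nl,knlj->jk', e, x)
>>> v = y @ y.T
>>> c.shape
(17, 5)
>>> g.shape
(5, 13)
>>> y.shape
(29, 5)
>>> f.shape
(17, 29)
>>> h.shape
(29, 17)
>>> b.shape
(5, 29)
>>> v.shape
(29, 29)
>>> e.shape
(5, 13)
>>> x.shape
(29, 5, 13, 17)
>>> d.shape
(13, 29)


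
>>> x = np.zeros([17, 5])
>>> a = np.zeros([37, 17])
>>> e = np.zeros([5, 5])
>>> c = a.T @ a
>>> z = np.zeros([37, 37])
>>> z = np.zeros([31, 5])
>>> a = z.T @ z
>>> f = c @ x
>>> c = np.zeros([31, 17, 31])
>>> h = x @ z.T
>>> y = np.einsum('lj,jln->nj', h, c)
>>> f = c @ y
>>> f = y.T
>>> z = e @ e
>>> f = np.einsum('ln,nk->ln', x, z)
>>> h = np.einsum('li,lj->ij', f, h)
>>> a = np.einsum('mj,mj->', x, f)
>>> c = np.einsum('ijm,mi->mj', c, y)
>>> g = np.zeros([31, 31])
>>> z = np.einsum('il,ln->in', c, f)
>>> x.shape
(17, 5)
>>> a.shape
()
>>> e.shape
(5, 5)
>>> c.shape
(31, 17)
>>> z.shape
(31, 5)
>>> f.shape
(17, 5)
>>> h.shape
(5, 31)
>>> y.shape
(31, 31)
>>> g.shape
(31, 31)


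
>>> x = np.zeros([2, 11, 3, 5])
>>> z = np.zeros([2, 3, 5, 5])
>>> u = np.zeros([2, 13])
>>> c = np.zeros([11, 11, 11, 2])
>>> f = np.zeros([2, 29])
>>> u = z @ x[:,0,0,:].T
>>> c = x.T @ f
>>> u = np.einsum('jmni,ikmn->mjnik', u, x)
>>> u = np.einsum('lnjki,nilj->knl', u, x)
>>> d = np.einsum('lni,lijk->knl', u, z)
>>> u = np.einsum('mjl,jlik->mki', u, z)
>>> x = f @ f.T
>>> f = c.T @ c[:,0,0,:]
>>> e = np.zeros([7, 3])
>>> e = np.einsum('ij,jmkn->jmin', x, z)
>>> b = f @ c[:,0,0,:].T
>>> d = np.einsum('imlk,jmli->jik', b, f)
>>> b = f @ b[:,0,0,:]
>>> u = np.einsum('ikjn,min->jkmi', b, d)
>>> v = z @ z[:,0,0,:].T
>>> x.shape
(2, 2)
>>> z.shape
(2, 3, 5, 5)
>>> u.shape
(3, 11, 29, 29)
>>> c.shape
(5, 3, 11, 29)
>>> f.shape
(29, 11, 3, 29)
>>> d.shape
(29, 29, 5)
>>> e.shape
(2, 3, 2, 5)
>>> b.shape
(29, 11, 3, 5)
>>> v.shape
(2, 3, 5, 2)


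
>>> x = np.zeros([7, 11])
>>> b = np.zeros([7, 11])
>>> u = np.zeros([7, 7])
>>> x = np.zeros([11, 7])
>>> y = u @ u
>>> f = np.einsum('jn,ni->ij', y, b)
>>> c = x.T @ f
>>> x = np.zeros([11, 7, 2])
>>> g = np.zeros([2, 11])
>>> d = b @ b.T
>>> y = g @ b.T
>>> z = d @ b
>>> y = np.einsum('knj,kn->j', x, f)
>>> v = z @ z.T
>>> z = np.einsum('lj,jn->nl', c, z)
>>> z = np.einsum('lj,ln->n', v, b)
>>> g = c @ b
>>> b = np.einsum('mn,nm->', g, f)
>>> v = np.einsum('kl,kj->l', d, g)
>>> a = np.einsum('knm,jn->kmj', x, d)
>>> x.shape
(11, 7, 2)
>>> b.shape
()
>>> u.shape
(7, 7)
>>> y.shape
(2,)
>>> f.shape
(11, 7)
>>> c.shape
(7, 7)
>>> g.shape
(7, 11)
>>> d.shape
(7, 7)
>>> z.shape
(11,)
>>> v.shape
(7,)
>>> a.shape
(11, 2, 7)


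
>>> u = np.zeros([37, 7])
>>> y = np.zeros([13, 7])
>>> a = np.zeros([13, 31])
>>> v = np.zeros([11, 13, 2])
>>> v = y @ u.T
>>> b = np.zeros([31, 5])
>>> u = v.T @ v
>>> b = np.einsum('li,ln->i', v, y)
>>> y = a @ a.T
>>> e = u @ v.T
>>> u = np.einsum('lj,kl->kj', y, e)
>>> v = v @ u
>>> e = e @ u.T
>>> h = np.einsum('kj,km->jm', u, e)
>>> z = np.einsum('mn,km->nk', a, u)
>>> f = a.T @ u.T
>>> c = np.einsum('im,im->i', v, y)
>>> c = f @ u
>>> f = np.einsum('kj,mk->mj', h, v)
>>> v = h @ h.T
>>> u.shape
(37, 13)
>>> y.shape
(13, 13)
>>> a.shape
(13, 31)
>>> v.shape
(13, 13)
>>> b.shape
(37,)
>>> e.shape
(37, 37)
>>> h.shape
(13, 37)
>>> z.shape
(31, 37)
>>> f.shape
(13, 37)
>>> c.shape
(31, 13)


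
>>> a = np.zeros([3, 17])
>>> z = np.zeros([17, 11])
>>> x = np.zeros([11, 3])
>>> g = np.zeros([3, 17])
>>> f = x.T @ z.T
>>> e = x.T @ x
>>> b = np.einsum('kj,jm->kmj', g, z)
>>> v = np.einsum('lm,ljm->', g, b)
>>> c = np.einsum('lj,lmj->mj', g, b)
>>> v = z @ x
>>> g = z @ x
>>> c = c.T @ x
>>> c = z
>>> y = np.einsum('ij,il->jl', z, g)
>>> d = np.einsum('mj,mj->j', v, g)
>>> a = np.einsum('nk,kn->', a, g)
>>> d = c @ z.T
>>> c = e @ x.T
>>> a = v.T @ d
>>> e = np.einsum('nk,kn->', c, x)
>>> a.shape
(3, 17)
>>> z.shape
(17, 11)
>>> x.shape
(11, 3)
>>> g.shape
(17, 3)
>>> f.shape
(3, 17)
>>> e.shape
()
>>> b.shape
(3, 11, 17)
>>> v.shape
(17, 3)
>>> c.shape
(3, 11)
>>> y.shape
(11, 3)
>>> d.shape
(17, 17)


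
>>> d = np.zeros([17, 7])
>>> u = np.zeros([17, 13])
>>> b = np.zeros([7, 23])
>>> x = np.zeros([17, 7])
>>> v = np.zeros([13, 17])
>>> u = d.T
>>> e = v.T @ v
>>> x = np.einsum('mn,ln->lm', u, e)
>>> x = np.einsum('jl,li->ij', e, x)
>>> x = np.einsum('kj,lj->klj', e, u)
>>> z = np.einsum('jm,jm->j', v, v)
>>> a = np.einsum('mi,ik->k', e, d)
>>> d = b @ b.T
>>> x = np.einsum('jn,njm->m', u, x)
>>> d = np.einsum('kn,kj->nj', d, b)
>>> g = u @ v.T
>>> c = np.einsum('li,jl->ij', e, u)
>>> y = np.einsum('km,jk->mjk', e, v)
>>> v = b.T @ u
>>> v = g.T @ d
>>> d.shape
(7, 23)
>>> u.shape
(7, 17)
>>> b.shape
(7, 23)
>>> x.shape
(17,)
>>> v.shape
(13, 23)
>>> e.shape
(17, 17)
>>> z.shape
(13,)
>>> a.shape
(7,)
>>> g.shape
(7, 13)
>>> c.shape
(17, 7)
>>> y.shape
(17, 13, 17)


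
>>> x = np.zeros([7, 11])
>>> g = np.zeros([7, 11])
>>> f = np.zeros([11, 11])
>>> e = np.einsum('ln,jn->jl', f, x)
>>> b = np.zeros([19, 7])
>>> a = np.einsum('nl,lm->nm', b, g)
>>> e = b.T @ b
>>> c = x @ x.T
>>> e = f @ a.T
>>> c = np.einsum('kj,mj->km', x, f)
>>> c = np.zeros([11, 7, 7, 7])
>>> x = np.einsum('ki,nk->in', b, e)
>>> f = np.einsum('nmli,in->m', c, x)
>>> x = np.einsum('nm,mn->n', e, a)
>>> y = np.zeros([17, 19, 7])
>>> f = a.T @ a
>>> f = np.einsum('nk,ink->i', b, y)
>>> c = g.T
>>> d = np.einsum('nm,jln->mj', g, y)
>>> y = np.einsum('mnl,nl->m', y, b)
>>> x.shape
(11,)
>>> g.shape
(7, 11)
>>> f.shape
(17,)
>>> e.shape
(11, 19)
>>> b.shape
(19, 7)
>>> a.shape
(19, 11)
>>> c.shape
(11, 7)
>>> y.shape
(17,)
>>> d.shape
(11, 17)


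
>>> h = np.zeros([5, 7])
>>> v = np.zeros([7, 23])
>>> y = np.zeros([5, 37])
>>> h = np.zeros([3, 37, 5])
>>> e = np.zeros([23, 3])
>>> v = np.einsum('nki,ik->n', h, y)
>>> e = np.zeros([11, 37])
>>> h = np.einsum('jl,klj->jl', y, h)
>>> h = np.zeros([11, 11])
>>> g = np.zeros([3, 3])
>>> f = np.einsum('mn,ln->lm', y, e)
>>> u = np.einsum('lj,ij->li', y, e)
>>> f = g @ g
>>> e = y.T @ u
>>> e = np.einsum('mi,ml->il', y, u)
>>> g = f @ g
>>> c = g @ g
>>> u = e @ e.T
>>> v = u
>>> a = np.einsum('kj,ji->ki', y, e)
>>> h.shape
(11, 11)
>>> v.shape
(37, 37)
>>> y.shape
(5, 37)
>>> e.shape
(37, 11)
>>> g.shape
(3, 3)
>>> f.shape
(3, 3)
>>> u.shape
(37, 37)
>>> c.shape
(3, 3)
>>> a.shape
(5, 11)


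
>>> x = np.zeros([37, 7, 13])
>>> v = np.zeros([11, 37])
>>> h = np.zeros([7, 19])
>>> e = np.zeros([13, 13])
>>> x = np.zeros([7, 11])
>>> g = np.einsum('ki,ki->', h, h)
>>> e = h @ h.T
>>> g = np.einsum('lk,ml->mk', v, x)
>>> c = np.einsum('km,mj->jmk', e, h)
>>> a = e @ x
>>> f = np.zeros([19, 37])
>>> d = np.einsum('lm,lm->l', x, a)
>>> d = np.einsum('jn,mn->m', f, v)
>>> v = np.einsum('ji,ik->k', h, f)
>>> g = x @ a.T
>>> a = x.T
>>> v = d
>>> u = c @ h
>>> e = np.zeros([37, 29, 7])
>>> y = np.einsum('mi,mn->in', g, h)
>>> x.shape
(7, 11)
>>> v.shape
(11,)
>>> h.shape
(7, 19)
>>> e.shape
(37, 29, 7)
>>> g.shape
(7, 7)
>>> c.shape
(19, 7, 7)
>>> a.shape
(11, 7)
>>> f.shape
(19, 37)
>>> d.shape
(11,)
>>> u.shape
(19, 7, 19)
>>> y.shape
(7, 19)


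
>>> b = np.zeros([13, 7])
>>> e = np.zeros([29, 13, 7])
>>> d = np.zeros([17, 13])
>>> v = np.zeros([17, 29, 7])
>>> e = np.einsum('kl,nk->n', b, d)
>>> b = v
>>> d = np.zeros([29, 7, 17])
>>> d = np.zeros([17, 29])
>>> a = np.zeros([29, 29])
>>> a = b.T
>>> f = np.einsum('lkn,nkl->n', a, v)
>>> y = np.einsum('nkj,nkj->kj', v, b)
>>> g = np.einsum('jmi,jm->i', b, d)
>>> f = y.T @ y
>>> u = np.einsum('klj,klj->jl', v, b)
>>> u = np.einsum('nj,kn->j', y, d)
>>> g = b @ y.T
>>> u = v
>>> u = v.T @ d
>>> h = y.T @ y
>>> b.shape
(17, 29, 7)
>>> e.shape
(17,)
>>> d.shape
(17, 29)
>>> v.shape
(17, 29, 7)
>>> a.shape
(7, 29, 17)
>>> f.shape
(7, 7)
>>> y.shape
(29, 7)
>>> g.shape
(17, 29, 29)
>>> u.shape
(7, 29, 29)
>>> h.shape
(7, 7)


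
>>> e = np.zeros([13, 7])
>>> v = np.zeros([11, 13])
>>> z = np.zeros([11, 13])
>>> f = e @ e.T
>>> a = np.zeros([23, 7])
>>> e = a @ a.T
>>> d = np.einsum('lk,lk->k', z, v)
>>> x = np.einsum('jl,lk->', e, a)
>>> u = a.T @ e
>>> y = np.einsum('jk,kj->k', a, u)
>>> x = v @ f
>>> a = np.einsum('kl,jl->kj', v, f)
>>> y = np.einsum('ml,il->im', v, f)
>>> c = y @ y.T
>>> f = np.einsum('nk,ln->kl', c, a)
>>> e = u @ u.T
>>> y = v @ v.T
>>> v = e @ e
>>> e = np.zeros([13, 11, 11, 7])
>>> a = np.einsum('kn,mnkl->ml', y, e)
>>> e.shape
(13, 11, 11, 7)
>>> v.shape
(7, 7)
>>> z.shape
(11, 13)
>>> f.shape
(13, 11)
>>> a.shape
(13, 7)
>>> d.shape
(13,)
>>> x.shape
(11, 13)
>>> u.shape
(7, 23)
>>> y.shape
(11, 11)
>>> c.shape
(13, 13)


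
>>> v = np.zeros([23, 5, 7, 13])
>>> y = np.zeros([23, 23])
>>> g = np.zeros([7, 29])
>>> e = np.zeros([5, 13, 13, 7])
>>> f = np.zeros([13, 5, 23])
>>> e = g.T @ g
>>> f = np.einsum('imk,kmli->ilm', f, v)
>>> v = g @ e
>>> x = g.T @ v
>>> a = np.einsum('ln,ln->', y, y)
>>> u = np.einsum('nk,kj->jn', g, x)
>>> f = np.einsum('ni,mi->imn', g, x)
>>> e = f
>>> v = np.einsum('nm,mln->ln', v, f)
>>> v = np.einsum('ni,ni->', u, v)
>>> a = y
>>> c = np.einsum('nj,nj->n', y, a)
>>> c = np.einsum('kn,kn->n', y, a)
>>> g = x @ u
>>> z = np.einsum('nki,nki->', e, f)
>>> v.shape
()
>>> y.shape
(23, 23)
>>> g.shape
(29, 7)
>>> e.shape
(29, 29, 7)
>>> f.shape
(29, 29, 7)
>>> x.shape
(29, 29)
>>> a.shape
(23, 23)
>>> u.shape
(29, 7)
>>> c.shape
(23,)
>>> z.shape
()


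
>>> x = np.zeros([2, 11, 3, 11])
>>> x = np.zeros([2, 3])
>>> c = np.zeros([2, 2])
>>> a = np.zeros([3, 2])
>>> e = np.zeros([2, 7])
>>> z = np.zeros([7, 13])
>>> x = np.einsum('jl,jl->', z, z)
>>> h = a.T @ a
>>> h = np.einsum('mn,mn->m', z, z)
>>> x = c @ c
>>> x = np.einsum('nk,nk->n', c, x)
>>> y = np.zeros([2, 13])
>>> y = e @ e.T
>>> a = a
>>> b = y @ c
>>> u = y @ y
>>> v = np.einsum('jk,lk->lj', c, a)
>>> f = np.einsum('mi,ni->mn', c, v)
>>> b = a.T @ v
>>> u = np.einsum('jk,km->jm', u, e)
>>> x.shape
(2,)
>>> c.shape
(2, 2)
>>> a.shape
(3, 2)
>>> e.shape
(2, 7)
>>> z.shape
(7, 13)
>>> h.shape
(7,)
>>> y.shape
(2, 2)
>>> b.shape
(2, 2)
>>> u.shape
(2, 7)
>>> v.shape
(3, 2)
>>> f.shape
(2, 3)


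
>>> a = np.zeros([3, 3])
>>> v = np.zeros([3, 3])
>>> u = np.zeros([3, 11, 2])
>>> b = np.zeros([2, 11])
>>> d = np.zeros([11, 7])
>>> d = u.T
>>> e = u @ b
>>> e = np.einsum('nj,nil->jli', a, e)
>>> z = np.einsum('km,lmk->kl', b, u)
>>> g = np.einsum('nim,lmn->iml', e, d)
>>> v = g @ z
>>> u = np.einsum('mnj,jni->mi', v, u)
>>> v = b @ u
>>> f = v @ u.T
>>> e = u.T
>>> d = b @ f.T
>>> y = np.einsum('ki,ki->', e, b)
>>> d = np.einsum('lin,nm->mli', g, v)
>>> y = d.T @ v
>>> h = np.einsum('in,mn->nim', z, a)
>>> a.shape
(3, 3)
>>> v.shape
(2, 2)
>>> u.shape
(11, 2)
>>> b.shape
(2, 11)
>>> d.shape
(2, 11, 11)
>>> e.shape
(2, 11)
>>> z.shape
(2, 3)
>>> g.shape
(11, 11, 2)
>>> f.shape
(2, 11)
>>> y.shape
(11, 11, 2)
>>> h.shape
(3, 2, 3)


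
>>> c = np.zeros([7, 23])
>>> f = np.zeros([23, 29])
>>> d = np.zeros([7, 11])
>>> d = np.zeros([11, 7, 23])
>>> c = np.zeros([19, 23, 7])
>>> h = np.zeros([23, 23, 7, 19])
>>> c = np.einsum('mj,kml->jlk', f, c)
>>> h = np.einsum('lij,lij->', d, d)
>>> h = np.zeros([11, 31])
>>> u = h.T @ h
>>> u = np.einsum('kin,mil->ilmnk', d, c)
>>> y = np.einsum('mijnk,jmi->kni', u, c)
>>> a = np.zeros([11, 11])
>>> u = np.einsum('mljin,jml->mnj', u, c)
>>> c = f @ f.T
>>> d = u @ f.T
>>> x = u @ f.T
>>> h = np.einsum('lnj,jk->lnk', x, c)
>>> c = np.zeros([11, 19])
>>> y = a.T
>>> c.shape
(11, 19)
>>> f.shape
(23, 29)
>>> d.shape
(7, 11, 23)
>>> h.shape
(7, 11, 23)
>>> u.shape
(7, 11, 29)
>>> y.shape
(11, 11)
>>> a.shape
(11, 11)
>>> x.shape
(7, 11, 23)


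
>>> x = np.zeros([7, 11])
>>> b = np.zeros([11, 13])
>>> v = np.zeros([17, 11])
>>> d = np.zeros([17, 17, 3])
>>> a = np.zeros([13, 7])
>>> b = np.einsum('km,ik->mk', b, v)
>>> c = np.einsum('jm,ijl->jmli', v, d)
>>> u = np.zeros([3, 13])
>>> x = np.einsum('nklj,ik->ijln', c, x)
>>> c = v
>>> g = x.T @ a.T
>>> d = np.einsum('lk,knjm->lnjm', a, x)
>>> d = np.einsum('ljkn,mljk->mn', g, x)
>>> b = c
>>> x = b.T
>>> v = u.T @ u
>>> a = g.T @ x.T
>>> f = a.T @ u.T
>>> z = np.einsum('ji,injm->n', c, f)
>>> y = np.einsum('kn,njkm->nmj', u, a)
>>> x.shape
(11, 17)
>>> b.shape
(17, 11)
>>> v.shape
(13, 13)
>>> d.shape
(7, 13)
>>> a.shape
(13, 17, 3, 11)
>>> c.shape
(17, 11)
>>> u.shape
(3, 13)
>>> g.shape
(17, 3, 17, 13)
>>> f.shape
(11, 3, 17, 3)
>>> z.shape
(3,)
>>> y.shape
(13, 11, 17)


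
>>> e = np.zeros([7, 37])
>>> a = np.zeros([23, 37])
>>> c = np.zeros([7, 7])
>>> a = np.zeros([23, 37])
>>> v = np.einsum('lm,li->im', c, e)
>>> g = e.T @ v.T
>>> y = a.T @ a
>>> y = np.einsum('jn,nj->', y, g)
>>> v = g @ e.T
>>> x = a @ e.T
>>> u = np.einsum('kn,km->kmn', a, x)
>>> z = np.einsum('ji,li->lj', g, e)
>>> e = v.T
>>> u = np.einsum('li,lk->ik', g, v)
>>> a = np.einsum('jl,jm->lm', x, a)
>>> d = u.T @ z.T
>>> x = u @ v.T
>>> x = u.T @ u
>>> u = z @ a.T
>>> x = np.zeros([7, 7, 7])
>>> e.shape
(7, 37)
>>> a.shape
(7, 37)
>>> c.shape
(7, 7)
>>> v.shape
(37, 7)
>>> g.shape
(37, 37)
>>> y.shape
()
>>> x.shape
(7, 7, 7)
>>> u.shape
(7, 7)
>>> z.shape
(7, 37)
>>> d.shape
(7, 7)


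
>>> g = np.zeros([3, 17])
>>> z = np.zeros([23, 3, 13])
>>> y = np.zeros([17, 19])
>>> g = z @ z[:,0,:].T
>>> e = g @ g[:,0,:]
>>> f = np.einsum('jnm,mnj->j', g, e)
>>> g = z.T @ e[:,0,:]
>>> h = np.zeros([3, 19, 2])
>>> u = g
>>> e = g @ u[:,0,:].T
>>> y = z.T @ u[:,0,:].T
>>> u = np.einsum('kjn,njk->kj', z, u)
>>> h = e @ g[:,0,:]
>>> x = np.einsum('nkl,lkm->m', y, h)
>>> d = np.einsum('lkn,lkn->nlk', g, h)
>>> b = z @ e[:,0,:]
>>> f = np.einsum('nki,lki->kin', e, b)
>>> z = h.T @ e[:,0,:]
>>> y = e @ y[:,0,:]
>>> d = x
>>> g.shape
(13, 3, 23)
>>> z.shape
(23, 3, 13)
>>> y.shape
(13, 3, 13)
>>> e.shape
(13, 3, 13)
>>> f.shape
(3, 13, 13)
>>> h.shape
(13, 3, 23)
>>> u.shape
(23, 3)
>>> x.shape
(23,)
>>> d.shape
(23,)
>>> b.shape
(23, 3, 13)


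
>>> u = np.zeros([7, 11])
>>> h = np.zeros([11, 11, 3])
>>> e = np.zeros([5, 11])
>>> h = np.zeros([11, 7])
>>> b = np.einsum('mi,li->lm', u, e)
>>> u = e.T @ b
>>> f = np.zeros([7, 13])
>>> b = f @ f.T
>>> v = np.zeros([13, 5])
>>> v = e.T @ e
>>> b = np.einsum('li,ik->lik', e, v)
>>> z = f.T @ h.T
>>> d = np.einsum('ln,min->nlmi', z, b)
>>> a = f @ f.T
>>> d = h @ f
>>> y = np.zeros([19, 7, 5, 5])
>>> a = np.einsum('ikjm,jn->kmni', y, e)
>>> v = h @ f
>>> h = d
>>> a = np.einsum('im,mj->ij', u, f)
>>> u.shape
(11, 7)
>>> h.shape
(11, 13)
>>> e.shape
(5, 11)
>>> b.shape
(5, 11, 11)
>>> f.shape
(7, 13)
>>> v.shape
(11, 13)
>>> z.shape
(13, 11)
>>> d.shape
(11, 13)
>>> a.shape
(11, 13)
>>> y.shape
(19, 7, 5, 5)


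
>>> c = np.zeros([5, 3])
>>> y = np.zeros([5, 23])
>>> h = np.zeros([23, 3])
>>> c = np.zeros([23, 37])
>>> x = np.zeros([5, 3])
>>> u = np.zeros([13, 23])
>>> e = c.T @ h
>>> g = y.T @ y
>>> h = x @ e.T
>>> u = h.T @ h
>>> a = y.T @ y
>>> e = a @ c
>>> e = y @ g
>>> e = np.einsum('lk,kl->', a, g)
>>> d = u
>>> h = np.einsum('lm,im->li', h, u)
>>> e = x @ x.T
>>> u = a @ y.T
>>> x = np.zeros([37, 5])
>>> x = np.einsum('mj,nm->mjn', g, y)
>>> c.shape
(23, 37)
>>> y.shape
(5, 23)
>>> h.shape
(5, 37)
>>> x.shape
(23, 23, 5)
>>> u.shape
(23, 5)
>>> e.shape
(5, 5)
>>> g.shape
(23, 23)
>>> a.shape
(23, 23)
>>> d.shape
(37, 37)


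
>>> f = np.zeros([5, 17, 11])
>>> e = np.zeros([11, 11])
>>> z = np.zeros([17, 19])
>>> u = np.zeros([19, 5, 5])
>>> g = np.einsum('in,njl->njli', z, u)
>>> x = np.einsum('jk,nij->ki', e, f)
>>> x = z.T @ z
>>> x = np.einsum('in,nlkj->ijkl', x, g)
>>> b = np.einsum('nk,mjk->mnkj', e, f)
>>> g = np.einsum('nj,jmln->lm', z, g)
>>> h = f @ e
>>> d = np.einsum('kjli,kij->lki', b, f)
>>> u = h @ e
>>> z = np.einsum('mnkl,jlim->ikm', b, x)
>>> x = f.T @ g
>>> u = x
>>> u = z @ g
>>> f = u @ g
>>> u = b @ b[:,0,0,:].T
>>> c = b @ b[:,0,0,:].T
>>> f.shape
(5, 11, 5)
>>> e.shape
(11, 11)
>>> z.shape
(5, 11, 5)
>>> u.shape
(5, 11, 11, 5)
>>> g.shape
(5, 5)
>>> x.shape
(11, 17, 5)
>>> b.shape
(5, 11, 11, 17)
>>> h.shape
(5, 17, 11)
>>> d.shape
(11, 5, 17)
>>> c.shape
(5, 11, 11, 5)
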